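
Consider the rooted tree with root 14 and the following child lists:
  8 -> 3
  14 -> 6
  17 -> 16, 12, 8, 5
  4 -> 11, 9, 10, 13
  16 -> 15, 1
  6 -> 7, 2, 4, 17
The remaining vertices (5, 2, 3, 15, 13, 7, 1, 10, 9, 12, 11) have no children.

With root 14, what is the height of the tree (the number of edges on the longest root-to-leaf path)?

4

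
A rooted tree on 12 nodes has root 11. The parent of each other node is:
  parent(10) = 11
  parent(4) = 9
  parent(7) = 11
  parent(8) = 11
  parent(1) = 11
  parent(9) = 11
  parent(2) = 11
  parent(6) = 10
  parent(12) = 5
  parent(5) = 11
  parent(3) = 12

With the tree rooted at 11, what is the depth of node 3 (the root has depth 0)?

Path from 11 to 3: 11–5–12–3, which has 3 edges.

3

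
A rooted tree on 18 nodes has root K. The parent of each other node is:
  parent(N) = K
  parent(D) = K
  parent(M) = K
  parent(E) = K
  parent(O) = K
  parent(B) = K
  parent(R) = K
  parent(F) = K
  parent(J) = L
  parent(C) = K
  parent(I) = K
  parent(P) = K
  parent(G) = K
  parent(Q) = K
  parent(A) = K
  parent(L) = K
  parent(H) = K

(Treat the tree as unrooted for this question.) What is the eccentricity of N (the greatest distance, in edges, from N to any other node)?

A farthest node from N is J.
The path N–K–L–J has 3 edges.

3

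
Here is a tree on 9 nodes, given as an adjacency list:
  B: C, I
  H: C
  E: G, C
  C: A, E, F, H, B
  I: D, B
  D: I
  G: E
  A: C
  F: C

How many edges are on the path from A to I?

Walking from A: A–C–B–I. Length 3.

3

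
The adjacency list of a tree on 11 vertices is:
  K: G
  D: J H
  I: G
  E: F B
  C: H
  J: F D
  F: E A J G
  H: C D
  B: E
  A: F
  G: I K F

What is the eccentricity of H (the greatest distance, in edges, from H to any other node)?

5

Distances from H peak at 5, attained at I (B, K also at distance 5).
H-D-J-F-G-I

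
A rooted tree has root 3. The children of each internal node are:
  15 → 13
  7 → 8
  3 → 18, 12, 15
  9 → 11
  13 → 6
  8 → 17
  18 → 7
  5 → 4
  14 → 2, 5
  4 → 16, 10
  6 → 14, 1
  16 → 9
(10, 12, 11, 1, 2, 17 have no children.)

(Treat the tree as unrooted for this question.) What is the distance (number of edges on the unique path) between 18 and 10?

Walking from 18: 18–3–15–13–6–14–5–4–10. Length 8.

8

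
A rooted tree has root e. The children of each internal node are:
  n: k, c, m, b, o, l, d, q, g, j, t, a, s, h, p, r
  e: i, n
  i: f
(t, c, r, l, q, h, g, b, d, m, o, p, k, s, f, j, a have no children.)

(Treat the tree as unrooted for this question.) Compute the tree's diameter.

BFS from f reaches s last, at distance 4; BFS from s confirms no node is farther.
Path: f - i - e - n - s.

4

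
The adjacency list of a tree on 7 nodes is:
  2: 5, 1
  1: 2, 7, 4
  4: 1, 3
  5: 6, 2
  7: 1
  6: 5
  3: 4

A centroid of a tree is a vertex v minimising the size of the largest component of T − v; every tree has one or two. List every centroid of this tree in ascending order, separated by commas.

If 1 is removed the pieces have sizes 3, 2, 1, all ≤ ⌊7/2⌋ = 3.
Every other node leaves some component of size > 3, so the centroid is unique.

1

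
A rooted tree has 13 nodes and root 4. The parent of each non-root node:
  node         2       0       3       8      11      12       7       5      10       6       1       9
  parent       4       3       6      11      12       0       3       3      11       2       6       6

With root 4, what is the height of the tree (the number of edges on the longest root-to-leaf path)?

7

A deepest node is 8, reached by 4 → 2 → 6 → 3 → 0 → 12 → 11 → 8.
That path has 7 edges, so the height is 7.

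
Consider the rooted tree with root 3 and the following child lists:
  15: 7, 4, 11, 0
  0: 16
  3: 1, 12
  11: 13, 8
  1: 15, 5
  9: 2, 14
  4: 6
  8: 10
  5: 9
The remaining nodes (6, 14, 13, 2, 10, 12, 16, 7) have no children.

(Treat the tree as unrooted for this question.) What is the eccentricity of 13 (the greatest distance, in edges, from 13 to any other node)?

The node farthest from 13 is 2 (14 also at distance 6), via 13-11-15-1-5-9-2 — 6 edges.

6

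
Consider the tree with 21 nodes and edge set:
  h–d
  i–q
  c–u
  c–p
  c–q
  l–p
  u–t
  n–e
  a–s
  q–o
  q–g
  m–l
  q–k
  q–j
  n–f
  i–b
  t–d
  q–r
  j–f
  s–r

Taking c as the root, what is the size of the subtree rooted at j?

Descendants of j (including itself): j, f, n, e. That's 4.

4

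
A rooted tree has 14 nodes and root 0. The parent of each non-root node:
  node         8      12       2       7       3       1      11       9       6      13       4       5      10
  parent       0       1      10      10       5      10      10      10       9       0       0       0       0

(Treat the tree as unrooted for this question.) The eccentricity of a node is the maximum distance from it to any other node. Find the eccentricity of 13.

4

A farthest node from 13 is 6 (12 also at distance 4).
The path 13-0-10-9-6 has 4 edges.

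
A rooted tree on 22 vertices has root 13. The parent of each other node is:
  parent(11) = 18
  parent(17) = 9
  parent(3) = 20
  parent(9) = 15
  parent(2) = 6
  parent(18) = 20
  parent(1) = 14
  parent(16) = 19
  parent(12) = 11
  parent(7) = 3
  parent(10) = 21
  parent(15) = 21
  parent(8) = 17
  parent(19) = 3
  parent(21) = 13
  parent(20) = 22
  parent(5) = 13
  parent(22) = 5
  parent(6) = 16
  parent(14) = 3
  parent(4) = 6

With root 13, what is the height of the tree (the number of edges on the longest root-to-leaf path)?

8

A deepest node is 4, reached by 13-5-22-20-3-19-16-6-4.
That path has 8 edges, so the height is 8.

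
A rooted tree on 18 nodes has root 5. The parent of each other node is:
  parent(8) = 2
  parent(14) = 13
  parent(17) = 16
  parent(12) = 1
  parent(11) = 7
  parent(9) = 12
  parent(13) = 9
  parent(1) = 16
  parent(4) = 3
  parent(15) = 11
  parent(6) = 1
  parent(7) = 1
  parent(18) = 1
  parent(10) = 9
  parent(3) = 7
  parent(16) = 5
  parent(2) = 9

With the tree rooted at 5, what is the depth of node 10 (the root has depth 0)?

Climbing from 10 to the root: 10 – 9 – 12 – 1 – 16 – 5. That's 5 steps.

5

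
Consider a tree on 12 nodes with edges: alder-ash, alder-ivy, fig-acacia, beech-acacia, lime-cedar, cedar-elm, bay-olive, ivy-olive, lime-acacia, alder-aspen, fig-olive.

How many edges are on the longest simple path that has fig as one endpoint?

4

The node farthest from fig is aspen (ash, elm also at distance 4), via fig – olive – ivy – alder – aspen — 4 edges.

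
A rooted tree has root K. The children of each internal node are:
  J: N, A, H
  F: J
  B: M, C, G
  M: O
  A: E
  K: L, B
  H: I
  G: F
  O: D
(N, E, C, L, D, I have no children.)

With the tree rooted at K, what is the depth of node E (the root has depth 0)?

6

Climbing from E to the root: E – A – J – F – G – B – K. That's 6 steps.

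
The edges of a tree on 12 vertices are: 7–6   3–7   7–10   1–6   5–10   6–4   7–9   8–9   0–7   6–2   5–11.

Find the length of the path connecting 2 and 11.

5

Walking from 2: 2 – 6 – 7 – 10 – 5 – 11. Length 5.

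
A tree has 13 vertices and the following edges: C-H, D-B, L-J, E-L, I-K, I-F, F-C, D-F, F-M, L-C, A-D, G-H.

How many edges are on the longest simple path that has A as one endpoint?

5

The node farthest from A is J (G, E also at distance 5), via A – D – F – C – L – J — 5 edges.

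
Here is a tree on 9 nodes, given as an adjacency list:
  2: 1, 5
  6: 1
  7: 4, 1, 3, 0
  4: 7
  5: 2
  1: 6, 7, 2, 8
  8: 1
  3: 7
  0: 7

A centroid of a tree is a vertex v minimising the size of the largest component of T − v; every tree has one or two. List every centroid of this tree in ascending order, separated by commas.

1

If 1 is removed the pieces have sizes 4, 2, 1, 1, all ≤ ⌊9/2⌋ = 4.
No neighbour of 1 does as well, so 1 is the unique centroid.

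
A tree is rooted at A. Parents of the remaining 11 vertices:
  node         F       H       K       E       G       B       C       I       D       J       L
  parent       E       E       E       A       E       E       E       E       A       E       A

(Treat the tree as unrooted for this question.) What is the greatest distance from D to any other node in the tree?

3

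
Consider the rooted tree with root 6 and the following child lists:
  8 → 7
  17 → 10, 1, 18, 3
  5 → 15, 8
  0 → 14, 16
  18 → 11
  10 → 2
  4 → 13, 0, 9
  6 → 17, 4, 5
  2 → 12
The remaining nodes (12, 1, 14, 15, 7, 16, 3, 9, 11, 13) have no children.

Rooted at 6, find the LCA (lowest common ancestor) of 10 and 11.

Ancestors of 10 (toward the root): 10, 17, 6.
Ancestors of 11: 11, 18, 17, 6.
The deepest node appearing in both lists is 17.

17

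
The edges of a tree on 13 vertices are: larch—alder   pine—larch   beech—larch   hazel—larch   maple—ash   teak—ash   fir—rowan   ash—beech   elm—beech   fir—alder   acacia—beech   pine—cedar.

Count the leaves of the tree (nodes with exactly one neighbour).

7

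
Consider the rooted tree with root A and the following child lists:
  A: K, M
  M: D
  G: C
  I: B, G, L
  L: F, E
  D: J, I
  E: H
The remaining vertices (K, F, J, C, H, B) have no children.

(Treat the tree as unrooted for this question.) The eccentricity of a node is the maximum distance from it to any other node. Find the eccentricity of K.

7

Distances from K peak at 7, attained at H.
K-A-M-D-I-L-E-H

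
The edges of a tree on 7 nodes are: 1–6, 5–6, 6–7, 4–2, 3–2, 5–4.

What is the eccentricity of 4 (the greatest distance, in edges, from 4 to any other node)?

3

The node farthest from 4 is 1 (7 also at distance 3), via 4 – 5 – 6 – 1 — 3 edges.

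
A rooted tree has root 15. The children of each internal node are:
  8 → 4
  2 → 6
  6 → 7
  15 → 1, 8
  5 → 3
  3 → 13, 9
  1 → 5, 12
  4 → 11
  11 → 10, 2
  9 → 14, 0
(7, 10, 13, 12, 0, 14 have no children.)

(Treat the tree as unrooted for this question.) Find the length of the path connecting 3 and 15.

The path is 3–5–1–15, which has 3 edges.

3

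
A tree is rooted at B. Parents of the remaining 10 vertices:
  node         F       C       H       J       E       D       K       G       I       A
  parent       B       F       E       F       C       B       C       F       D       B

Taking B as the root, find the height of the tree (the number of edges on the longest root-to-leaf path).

H sits deepest: B–F–C–E–H — 4 edges from the root.

4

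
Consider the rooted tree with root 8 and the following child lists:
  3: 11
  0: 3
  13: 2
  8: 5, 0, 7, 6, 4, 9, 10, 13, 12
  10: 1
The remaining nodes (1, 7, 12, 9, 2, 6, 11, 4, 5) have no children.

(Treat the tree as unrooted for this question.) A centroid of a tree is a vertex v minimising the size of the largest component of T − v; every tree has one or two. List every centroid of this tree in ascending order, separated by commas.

8

If 8 is removed the pieces have sizes 3, 2, 2, 1, 1, 1, 1, 1, 1, all ≤ ⌊14/2⌋ = 7.
No neighbour of 8 does as well, so 8 is the unique centroid.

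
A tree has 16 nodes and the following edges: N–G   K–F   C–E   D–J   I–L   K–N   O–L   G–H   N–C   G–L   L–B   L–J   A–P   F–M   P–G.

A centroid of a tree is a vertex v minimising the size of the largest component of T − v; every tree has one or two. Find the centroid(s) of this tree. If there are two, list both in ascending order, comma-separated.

Delete G: the remaining components have sizes 6, 6, 2, 1. Max 6 ≤ 8, so G is a centroid.
No neighbour of G does as well, so G is the unique centroid.

G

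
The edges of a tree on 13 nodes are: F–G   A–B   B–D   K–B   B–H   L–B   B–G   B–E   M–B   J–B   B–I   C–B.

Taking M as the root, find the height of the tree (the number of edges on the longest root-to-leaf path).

3

F sits deepest: M–B–G–F — 3 edges from the root.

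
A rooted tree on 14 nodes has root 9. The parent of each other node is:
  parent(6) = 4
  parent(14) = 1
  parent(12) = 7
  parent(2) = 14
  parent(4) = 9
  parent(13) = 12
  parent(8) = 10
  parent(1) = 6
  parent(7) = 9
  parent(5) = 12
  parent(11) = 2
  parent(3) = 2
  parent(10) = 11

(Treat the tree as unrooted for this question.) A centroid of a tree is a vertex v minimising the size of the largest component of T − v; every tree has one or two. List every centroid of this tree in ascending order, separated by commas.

If 1 is removed the pieces have sizes 7, 6, all ≤ ⌊14/2⌋ = 7.
Its neighbour 6 also leaves a largest component of size 7, so both are centroids.

1, 6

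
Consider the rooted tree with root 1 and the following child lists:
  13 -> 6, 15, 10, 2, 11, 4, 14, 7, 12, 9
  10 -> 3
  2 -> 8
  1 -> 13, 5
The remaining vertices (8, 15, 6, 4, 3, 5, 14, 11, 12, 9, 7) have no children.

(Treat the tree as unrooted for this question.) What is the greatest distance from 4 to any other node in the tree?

A farthest node from 4 is 8 (3, 5 also at distance 3).
The path 4–13–2–8 has 3 edges.

3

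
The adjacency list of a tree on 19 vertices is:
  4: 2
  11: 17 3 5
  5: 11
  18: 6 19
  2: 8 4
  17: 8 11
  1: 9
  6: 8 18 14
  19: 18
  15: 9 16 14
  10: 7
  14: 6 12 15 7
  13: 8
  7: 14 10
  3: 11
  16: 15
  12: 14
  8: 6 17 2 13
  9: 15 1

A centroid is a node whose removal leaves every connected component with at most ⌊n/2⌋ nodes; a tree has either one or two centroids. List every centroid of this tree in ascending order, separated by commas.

6

Removing 6 splits the tree into components of sizes 8, 8, 2; the largest is 8 ≤ ⌊19/2⌋ = 9.
No neighbour of 6 does as well, so 6 is the unique centroid.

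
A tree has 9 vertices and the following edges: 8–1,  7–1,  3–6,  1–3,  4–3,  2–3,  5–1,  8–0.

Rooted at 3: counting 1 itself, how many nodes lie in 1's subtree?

The subtree rooted at 1 contains: 1, 8, 7, 5, 0 — 5 nodes.

5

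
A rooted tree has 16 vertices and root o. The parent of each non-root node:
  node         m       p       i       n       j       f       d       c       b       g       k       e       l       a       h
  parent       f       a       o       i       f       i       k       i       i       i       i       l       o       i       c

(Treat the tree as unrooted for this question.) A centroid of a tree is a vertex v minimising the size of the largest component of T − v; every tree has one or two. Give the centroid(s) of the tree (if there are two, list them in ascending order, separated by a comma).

i

Removing i splits the tree into components of sizes 3, 3, 2, 2, 2, 1, 1, 1; the largest is 3 ≤ ⌊16/2⌋ = 8.
Every other node leaves some component of size > 8, so the centroid is unique.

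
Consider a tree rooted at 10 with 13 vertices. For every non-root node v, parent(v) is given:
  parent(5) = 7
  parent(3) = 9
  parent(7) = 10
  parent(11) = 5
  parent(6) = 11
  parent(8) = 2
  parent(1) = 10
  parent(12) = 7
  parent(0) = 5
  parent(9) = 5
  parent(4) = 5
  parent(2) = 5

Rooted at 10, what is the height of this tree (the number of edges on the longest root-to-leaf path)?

4

6 sits deepest: 10 – 7 – 5 – 11 – 6 — 4 edges from the root.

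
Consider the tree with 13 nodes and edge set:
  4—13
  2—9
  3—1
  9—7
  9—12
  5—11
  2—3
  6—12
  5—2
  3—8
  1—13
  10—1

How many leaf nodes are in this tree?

6

Degree-1 nodes: 4, 6, 7, 8, 10, 11 — 6 of them.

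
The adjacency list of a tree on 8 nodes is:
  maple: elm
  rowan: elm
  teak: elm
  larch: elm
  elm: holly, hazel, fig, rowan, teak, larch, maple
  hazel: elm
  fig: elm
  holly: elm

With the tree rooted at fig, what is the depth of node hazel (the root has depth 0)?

2

Climbing from hazel to the root: hazel – elm – fig. That's 2 steps.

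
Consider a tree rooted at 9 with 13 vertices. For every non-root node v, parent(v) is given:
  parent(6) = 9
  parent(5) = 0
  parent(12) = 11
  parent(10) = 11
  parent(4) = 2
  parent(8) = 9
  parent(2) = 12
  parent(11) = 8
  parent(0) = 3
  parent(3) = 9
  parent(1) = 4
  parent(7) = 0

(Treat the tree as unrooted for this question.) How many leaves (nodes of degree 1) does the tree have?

5

The leaves are 1, 5, 6, 7, 10.
That is 5 leaves.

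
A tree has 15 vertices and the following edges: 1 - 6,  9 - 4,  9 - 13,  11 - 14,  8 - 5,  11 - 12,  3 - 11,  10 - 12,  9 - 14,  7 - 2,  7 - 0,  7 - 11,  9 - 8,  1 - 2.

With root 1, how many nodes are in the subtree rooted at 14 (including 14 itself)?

6

The subtree rooted at 14 contains: 14, 9, 13, 8, 4, 5 — 6 nodes.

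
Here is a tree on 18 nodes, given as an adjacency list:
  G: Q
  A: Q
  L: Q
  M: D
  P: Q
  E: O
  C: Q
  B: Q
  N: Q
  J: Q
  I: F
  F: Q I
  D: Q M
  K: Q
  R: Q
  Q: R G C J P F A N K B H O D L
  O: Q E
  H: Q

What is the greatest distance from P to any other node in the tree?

3

The node farthest from P is M (I, E also at distance 3), via P–Q–D–M — 3 edges.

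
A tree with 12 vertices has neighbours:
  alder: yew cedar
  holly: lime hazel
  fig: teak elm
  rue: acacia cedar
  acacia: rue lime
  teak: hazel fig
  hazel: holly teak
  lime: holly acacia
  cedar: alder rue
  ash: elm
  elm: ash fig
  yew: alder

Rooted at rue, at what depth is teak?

5

Climbing from teak to the root: teak – hazel – holly – lime – acacia – rue. That's 5 steps.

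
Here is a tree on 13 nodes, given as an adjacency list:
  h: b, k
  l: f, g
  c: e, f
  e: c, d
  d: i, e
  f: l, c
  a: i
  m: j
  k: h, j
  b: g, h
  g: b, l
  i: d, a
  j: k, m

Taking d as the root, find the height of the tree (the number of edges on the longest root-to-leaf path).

10

A deepest node is m, reached by d – e – c – f – l – g – b – h – k – j – m.
That path has 10 edges, so the height is 10.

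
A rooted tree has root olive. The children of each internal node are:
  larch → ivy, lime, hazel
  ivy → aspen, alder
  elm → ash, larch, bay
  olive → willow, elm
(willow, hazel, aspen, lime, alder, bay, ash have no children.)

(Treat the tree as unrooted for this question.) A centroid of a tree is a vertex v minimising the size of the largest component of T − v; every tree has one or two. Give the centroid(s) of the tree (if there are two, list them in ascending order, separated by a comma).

Removing larch splits the tree into components of sizes 5, 3, 1, 1; the largest is 5 ≤ ⌊11/2⌋ = 5.
Every other node leaves some component of size > 5, so the centroid is unique.

larch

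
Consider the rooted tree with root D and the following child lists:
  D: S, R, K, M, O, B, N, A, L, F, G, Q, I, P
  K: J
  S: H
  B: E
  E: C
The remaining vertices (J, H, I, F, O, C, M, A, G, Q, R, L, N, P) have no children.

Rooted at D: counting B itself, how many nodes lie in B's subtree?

3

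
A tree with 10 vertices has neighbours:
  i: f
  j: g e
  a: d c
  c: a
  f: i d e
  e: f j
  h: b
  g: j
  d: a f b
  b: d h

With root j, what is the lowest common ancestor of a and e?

e

Path a→root: a d f e j; path e→root: e j.
First common node: e.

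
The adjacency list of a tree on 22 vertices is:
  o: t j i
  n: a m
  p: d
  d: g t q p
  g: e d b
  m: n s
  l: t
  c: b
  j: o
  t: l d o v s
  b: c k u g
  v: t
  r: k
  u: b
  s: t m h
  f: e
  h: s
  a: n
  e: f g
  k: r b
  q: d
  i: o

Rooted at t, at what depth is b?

Path from t to b: t → d → g → b, which has 3 edges.

3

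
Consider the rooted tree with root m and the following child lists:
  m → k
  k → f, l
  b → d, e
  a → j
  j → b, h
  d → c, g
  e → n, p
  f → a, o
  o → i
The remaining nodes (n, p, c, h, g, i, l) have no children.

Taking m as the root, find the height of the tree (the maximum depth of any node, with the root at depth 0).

g sits deepest: m → k → f → a → j → b → d → g — 7 edges from the root.

7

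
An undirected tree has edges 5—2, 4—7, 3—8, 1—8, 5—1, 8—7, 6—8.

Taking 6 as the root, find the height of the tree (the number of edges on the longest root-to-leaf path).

4

2 sits deepest: 6–8–1–5–2 — 4 edges from the root.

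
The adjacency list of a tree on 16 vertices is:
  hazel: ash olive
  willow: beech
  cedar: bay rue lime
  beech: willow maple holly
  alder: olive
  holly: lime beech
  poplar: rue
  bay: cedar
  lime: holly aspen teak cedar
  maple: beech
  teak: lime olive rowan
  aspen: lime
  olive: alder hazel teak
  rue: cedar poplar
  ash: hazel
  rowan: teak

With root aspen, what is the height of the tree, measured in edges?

5

ash sits deepest: aspen → lime → teak → olive → hazel → ash — 5 edges from the root.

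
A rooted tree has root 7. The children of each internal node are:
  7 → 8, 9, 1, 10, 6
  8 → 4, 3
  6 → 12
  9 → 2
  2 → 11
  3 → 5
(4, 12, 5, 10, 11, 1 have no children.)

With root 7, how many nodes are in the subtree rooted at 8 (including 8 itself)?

4

Descendants of 8 (including itself): 8, 3, 4, 5. That's 4.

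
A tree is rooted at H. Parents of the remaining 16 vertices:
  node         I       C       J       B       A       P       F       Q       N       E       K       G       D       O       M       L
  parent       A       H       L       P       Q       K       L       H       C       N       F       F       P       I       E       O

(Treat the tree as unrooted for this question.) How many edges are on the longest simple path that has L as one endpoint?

9

The node farthest from L is M, via L – O – I – A – Q – H – C – N – E – M — 9 edges.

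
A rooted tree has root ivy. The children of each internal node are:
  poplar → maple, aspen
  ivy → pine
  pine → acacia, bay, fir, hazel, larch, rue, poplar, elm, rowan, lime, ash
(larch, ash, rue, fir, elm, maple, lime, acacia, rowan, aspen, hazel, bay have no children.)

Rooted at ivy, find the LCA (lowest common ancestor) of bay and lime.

pine

Ancestors of bay (toward the root): bay, pine, ivy.
Ancestors of lime: lime, pine, ivy.
The deepest node appearing in both lists is pine.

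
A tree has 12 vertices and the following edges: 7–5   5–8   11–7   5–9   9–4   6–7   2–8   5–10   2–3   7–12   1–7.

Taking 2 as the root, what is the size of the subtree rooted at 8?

10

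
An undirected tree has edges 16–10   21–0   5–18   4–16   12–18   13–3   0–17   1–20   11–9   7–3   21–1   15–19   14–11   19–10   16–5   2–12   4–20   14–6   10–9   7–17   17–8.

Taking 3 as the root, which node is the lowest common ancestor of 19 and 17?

17

19's ancestor chain is 19, 10, 16, 4, 20, 1, 21, 0, 17, 7, 3 and 17's is 17, 7, 3; they first meet at 17.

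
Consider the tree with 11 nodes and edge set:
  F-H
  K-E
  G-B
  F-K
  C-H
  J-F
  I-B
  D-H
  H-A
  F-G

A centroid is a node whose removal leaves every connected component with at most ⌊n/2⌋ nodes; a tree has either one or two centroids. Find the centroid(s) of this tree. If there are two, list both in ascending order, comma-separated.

F

Removing F splits the tree into components of sizes 4, 3, 2, 1; the largest is 4 ≤ ⌊11/2⌋ = 5.
No neighbour of F does as well, so F is the unique centroid.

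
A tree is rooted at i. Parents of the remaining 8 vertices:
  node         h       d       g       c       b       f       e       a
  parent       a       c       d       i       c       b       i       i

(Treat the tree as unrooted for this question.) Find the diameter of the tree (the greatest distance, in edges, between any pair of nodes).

5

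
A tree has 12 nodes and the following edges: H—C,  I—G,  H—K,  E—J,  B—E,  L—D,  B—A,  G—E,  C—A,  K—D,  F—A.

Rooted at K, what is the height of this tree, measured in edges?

7

A deepest node is I, reached by K–H–C–A–B–E–G–I.
That path has 7 edges, so the height is 7.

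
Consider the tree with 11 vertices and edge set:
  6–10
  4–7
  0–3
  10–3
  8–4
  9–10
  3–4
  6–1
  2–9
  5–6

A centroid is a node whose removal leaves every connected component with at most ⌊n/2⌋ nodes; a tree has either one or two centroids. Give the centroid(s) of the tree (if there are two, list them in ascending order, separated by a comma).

10

Removing 10 splits the tree into components of sizes 5, 3, 2; the largest is 5 ≤ ⌊11/2⌋ = 5.
Every other node leaves some component of size > 5, so the centroid is unique.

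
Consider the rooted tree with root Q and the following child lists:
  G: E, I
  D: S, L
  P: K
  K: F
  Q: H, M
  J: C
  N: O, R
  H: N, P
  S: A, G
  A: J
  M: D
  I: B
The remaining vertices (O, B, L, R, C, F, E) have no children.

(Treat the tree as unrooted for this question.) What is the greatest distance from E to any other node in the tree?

The node farthest from E is F, via E-G-S-D-M-Q-H-P-K-F — 9 edges.

9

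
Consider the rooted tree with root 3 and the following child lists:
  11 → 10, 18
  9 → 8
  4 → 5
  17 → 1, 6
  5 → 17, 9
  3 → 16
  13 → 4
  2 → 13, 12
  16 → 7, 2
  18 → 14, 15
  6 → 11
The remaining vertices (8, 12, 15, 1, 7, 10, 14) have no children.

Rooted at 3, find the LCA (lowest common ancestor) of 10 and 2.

Ancestors of 10 (toward the root): 10, 11, 6, 17, 5, 4, 13, 2, 16, 3.
Ancestors of 2: 2, 16, 3.
The deepest node appearing in both lists is 2.

2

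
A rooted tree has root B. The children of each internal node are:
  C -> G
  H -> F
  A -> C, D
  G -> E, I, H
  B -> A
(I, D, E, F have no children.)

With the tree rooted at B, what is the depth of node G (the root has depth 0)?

Climbing from G to the root: G – C – A – B. That's 3 steps.

3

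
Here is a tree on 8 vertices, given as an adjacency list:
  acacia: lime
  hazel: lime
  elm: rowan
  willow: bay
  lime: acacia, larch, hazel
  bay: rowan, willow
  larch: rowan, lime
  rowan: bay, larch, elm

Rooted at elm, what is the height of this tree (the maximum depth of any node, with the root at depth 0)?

4

acacia sits deepest: elm-rowan-larch-lime-acacia — 4 edges from the root.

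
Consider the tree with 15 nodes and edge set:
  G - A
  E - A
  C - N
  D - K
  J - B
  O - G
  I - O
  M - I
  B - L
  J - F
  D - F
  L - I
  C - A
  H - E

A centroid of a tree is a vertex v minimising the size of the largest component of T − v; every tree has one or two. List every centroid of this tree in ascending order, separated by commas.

I

Delete I: the remaining components have sizes 7, 6, 1. Max 7 ≤ 7, so I is a centroid.
No neighbour of I does as well, so I is the unique centroid.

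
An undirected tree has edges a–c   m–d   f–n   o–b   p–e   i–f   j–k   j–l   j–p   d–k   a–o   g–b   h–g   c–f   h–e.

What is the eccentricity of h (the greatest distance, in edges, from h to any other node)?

The node farthest from h is i (n also at distance 7), via h – g – b – o – a – c – f – i — 7 edges.

7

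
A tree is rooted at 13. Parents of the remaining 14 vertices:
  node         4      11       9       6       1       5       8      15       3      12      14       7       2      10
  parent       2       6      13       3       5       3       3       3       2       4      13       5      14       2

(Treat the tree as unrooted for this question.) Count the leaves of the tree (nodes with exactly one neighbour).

Exactly 8 nodes have a single neighbour: 1, 7, 8, 9, 10, 11, 12, 15.

8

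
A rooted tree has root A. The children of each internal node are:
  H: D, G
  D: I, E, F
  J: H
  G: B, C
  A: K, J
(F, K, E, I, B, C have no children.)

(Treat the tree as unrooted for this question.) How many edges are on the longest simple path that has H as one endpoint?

3

Distances from H peak at 3, attained at K.
H – J – A – K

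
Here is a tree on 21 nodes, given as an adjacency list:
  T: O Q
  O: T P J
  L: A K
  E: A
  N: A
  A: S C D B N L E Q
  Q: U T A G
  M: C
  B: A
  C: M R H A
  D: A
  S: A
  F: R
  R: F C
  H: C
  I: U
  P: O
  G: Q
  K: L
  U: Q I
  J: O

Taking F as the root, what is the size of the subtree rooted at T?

The subtree rooted at T contains: T, O, P, J — 4 nodes.

4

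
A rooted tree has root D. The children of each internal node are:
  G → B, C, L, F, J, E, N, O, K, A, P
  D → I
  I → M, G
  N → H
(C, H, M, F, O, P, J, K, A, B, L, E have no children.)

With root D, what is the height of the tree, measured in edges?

A deepest node is H, reached by D – I – G – N – H.
That path has 4 edges, so the height is 4.

4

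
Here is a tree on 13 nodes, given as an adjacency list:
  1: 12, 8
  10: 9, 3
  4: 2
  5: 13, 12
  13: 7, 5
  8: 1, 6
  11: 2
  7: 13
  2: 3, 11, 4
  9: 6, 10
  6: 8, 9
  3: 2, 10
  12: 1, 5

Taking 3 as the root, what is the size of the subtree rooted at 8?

6

Descendants of 8 (including itself): 8, 1, 12, 5, 13, 7. That's 6.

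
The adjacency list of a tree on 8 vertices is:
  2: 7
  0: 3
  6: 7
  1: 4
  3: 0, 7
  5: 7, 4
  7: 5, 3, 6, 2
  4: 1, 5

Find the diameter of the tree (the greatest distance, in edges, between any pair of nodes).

5

A longest path is 0-3-7-5-4-1, with 5 edges.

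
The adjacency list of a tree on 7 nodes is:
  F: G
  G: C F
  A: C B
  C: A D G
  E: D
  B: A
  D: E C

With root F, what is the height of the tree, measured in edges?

A deepest node is B, reached by F → G → C → A → B.
That path has 4 edges, so the height is 4.

4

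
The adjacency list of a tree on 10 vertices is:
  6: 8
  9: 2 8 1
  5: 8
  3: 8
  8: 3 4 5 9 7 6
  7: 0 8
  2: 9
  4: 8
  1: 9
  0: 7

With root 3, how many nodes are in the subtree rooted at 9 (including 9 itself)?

3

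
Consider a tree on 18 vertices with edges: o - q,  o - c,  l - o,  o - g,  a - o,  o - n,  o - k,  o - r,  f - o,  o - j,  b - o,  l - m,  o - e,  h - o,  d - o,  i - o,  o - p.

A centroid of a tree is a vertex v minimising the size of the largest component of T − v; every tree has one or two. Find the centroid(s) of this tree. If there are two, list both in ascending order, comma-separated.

o

If o is removed the pieces have sizes 2, 1, 1, 1, 1, 1, 1, 1, 1, 1, 1, 1, 1, 1, 1, 1, all ≤ ⌊18/2⌋ = 9.
No neighbour of o does as well, so o is the unique centroid.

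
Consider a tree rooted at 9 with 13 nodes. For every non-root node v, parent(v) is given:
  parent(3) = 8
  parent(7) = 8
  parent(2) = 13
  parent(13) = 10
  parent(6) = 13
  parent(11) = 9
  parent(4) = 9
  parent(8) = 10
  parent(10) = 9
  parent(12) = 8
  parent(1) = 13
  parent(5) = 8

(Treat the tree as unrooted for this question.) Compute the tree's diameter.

BFS from 2 reaches 5 last, at distance 4; BFS from 5 confirms no node is farther.
Path: 2 – 13 – 10 – 8 – 5.

4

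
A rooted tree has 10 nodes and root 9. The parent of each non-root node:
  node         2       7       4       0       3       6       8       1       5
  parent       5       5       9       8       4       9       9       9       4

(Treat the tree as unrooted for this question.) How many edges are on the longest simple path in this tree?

5

A longest path is 0–8–9–4–5–7, with 5 edges.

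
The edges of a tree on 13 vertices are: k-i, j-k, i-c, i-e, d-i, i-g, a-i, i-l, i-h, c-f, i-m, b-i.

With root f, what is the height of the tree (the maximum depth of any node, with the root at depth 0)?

4

The longest root-to-leaf path is f–c–i–k–j (4 edges).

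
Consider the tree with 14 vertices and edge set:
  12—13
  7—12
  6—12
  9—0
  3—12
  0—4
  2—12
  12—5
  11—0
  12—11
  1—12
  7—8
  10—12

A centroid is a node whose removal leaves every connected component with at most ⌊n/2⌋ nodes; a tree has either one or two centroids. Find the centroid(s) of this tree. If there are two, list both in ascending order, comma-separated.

12

Removing 12 splits the tree into components of sizes 4, 2, 1, 1, 1, 1, 1, 1, 1; the largest is 4 ≤ ⌊14/2⌋ = 7.
No neighbour of 12 does as well, so 12 is the unique centroid.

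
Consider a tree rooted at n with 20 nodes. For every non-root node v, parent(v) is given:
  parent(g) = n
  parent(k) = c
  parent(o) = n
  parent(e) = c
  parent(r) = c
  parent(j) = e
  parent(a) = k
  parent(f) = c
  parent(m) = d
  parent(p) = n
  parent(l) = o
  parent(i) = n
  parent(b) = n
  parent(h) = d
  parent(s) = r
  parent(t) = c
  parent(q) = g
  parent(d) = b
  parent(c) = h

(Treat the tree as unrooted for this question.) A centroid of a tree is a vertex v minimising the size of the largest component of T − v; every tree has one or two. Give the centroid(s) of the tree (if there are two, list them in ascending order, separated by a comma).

Removing d splits the tree into components of sizes 10, 8, 1; the largest is 10 ≤ ⌊20/2⌋ = 10.
Its neighbour h also leaves a largest component of size 10, so both are centroids.

d, h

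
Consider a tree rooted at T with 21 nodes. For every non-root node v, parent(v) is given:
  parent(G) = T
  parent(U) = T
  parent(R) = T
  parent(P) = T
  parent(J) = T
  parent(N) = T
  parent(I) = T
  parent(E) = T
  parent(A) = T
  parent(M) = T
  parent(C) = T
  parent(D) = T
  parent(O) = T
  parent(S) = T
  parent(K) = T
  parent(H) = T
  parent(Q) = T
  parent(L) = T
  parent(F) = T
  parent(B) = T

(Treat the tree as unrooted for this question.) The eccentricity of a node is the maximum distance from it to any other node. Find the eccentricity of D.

2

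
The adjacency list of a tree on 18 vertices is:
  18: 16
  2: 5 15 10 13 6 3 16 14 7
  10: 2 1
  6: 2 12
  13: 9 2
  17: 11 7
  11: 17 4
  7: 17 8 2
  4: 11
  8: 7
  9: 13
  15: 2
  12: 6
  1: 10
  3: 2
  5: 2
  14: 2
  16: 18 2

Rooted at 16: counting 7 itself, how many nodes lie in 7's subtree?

5

7's subtree: {7, 17, 8, 11, 4}, size 5.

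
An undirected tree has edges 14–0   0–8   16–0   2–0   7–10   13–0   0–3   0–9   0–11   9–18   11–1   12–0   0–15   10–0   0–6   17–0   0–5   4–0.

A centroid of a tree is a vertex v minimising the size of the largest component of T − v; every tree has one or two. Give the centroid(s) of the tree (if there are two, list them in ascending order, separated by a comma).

Removing 0 splits the tree into components of sizes 2, 2, 2, 1, 1, 1, 1, 1, 1, 1, 1, 1, 1, 1, 1; the largest is 2 ≤ ⌊19/2⌋ = 9.
Every other node leaves some component of size > 9, so the centroid is unique.

0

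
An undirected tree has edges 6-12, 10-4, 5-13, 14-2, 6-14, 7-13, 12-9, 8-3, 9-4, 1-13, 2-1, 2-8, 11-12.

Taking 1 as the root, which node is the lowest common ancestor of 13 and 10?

13's ancestor chain is 13, 1 and 10's is 10, 4, 9, 12, 6, 14, 2, 1; they first meet at 1.

1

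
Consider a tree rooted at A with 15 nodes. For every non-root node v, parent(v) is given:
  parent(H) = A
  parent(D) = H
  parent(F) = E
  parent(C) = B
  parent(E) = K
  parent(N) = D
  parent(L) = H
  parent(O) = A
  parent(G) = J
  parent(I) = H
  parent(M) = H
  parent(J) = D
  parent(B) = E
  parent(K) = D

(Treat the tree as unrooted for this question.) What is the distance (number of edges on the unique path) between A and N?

A – H – D – N: 3 edges.

3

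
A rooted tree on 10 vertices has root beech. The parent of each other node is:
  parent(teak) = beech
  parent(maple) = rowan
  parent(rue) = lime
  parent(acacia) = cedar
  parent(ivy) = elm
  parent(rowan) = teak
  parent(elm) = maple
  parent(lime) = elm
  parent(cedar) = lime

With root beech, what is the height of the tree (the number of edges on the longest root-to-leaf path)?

7

The longest root-to-leaf path is beech – teak – rowan – maple – elm – lime – cedar – acacia (7 edges).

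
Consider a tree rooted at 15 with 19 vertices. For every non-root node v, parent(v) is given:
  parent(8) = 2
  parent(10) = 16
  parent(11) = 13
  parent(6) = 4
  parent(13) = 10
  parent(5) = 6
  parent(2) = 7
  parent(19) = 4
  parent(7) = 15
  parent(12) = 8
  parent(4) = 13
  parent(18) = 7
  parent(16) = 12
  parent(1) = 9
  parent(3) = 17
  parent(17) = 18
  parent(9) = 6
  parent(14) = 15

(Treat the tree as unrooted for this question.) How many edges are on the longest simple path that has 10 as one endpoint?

A farthest node from 10 is 3.
The path 10-16-12-8-2-7-18-17-3 has 8 edges.

8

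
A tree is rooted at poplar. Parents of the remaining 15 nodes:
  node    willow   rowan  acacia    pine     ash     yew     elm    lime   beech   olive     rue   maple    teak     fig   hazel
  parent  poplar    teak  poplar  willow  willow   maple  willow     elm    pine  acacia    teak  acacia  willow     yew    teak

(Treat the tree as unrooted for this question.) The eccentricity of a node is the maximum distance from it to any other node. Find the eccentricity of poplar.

The node farthest from poplar is fig, via poplar–acacia–maple–yew–fig — 4 edges.

4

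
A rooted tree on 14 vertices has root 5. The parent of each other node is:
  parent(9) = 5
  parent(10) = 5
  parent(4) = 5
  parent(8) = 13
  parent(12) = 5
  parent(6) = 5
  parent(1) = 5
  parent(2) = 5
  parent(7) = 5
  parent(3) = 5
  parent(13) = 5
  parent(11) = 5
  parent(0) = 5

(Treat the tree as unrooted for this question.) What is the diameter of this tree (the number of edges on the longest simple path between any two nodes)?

A longest path is 8 – 13 – 5 – 4, with 3 edges.

3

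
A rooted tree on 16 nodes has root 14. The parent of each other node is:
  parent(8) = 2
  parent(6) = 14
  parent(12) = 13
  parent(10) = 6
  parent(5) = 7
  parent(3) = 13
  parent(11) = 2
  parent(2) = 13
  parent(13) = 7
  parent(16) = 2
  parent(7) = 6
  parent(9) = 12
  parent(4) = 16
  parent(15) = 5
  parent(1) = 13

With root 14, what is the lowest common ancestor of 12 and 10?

6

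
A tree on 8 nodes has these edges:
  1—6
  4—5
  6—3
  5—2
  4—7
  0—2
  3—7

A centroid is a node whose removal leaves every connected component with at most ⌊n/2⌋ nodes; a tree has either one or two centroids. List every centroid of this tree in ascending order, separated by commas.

4, 7

If 7 is removed the pieces have sizes 4, 3, all ≤ ⌊8/2⌋ = 4.
Its neighbour 4 also leaves a largest component of size 4, so both are centroids.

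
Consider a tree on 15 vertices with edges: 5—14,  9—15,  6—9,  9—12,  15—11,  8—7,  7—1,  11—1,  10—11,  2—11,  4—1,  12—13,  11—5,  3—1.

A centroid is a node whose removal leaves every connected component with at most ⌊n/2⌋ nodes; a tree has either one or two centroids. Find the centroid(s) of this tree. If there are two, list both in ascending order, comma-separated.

Removing 11 splits the tree into components of sizes 5, 5, 2, 1, 1; the largest is 5 ≤ ⌊15/2⌋ = 7.
Every other node leaves some component of size > 7, so the centroid is unique.

11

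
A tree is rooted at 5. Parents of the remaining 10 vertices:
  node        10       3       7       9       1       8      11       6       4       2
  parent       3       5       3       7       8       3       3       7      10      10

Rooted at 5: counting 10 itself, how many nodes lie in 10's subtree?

3

Descendants of 10 (including itself): 10, 4, 2. That's 3.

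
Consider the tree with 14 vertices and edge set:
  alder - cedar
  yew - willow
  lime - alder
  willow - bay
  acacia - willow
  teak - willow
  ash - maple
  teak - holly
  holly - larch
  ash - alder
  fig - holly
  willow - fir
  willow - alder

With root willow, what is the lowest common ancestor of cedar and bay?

willow

cedar's ancestor chain is cedar, alder, willow and bay's is bay, willow; they first meet at willow.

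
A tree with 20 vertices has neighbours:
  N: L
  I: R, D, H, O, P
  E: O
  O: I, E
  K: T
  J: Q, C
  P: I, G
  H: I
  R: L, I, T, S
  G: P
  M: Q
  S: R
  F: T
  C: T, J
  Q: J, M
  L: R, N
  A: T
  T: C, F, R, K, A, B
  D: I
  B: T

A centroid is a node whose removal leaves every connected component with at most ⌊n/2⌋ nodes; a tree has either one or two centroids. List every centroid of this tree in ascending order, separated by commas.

R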